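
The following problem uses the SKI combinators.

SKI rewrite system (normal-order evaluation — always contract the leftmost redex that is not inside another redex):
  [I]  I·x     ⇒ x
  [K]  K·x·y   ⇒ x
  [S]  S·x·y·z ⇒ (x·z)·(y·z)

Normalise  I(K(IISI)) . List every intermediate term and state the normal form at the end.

  start: I(K(IISI))
  step 1: K(IISI)
  step 2: K(ISI)
  step 3: K(SI)

Answer: normal form = K(SI)  (in 3 steps)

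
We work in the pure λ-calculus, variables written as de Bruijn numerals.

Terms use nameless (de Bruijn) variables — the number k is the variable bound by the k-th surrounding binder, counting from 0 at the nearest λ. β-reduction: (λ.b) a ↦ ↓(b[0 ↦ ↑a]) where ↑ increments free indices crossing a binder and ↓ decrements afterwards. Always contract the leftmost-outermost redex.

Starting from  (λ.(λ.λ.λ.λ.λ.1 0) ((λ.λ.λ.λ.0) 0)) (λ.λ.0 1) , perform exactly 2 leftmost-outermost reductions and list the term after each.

  start: (λ.(λ.λ.λ.λ.λ.1 0) ((λ.λ.λ.λ.0) 0)) (λ.λ.0 1)
  [1] (λ.λ.λ.λ.λ.1 0) ((λ.λ.λ.λ.0) (λ.λ.0 1))
  [2] λ.λ.λ.λ.1 0

Answer: after 2 steps: λ.λ.λ.λ.1 0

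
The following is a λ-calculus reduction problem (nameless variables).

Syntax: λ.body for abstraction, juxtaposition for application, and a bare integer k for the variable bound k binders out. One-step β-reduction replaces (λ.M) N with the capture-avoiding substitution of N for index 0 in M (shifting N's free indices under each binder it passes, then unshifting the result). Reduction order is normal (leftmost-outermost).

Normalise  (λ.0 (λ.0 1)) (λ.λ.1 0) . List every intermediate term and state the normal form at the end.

  start: (λ.0 (λ.0 1)) (λ.λ.1 0)
  [1] (λ.λ.1 0) (λ.0 (λ.λ.1 0))
  [2] λ.(λ.0 (λ.λ.1 0)) 0
  [3] λ.0 (λ.λ.1 0)

Answer: normal form = λ.0 (λ.λ.1 0)  (in 3 steps)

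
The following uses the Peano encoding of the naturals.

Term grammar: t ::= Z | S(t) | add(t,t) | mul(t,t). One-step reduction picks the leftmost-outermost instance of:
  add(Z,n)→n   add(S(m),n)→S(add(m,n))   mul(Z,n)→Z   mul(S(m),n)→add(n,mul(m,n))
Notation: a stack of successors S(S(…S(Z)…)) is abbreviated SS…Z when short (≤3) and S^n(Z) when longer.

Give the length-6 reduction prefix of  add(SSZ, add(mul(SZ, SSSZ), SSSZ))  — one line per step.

  start: add(SSZ, add(mul(SZ, SSSZ), SSSZ))
  [1] S(add(SZ, add(mul(SZ, SSSZ), SSSZ)))
  [2] S(S(add(Z, add(mul(SZ, SSSZ), SSSZ))))
  [3] S(S(add(mul(SZ, SSSZ), SSSZ)))
  [4] S(S(add(add(SSSZ, mul(Z, SSSZ)), SSSZ)))
  [5] S(S(add(S(add(SSZ, mul(Z, SSSZ))), SSSZ)))
  [6] S(S(S(add(add(SSZ, mul(Z, SSSZ)), SSSZ))))

Answer: after 6 steps: S(S(S(add(add(SSZ, mul(Z, SSSZ)), SSSZ))))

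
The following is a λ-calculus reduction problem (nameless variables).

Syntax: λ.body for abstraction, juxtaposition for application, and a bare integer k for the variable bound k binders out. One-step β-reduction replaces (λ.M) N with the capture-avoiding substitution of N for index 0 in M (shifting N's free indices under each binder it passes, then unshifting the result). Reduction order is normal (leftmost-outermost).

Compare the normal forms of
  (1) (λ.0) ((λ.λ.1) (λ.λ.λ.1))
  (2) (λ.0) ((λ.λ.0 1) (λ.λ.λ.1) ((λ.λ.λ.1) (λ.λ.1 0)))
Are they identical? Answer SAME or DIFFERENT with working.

Term A:
  start: (λ.0) ((λ.λ.1) (λ.λ.λ.1))
  [1] (λ.λ.1) (λ.λ.λ.1)
  [2] λ.λ.λ.λ.1

Term B:
  start: (λ.0) ((λ.λ.0 1) (λ.λ.λ.1) ((λ.λ.λ.1) (λ.λ.1 0)))
  [1] (λ.λ.0 1) (λ.λ.λ.1) ((λ.λ.λ.1) (λ.λ.1 0))
  [2] (λ.0 (λ.λ.λ.1)) ((λ.λ.λ.1) (λ.λ.1 0))
  [3] (λ.λ.λ.1) (λ.λ.1 0) (λ.λ.λ.1)
  [4] (λ.λ.1) (λ.λ.λ.1)
  [5] λ.λ.λ.λ.1

Answer: SAME — A ⇓ λ.λ.λ.λ.1, B ⇓ λ.λ.λ.λ.1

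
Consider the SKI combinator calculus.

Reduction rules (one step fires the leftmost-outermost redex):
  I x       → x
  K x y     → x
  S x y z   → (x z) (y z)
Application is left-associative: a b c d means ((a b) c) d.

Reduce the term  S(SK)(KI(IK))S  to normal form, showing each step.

Answer: normal form = S  (in 5 steps)

Derivation:
  start: S(SK)(KI(IK))S
  [1] SKS(KI(IK)S)
  [2] K(KI(IK)S)(S(KI(IK)S))
  [3] KI(IK)S
  [4] IS
  [5] S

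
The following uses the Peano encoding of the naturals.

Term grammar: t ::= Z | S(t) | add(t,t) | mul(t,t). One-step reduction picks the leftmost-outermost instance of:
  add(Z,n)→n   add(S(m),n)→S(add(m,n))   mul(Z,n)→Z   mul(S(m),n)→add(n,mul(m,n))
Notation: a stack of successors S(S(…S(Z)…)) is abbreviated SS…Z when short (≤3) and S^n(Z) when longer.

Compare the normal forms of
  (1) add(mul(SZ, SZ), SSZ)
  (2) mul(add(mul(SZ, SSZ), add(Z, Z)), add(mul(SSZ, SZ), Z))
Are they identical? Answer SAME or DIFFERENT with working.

Answer: DIFFERENT — A ⇓ SSSZ, B ⇓ S^4(Z)

Working:
Term A:
  start: add(mul(SZ, SZ), SSZ)
  step 1: add(add(SZ, mul(Z, SZ)), SSZ)
  step 2: add(S(add(Z, mul(Z, SZ))), SSZ)
  step 3: S(add(add(Z, mul(Z, SZ)), SSZ))
  step 4: S(add(mul(Z, SZ), SSZ))
  step 5: S(add(Z, SSZ))
  step 6: SSSZ

Term B:
  start: mul(add(mul(SZ, SSZ), add(Z, Z)), add(mul(SSZ, SZ), Z))
  step 1: mul(add(add(SSZ, mul(Z, SSZ)), add(Z, Z)), add(mul(SSZ, SZ), Z))
  step 2: mul(add(S(add(SZ, mul(Z, SSZ))), add(Z, Z)), add(mul(SSZ, SZ), Z))
  step 3: mul(S(add(add(SZ, mul(Z, SSZ)), add(Z, Z))), add(mul(SSZ, SZ), Z))
  step 4: add(add(mul(SSZ, SZ), Z), mul(add(add(SZ, mul(Z, SSZ)), add(Z, Z)), add(mul(SSZ, SZ), Z)))
  step 5: add(add(add(SZ, mul(SZ, SZ)), Z), mul(add(add(SZ, mul(Z, SSZ)), add(Z, Z)), add(mul(SSZ, SZ), Z)))
  step 6: add(add(S(add(Z, mul(SZ, SZ))), Z), mul(add(add(SZ, mul(Z, SSZ)), add(Z, Z)), add(mul(SSZ, SZ), Z)))
  step 7: add(S(add(add(Z, mul(SZ, SZ)), Z)), mul(add(add(SZ, mul(Z, SSZ)), add(Z, Z)), add(mul(SSZ, SZ), Z)))
  step 8: S(add(add(add(Z, mul(SZ, SZ)), Z), mul(add(add(SZ, mul(Z, SSZ)), add(Z, Z)), add(mul(SSZ, SZ), Z))))
  step 9: S(add(add(mul(SZ, SZ), Z), mul(add(add(SZ, mul(Z, SSZ)), add(Z, Z)), add(mul(SSZ, SZ), Z))))
  step 10: S(add(add(add(SZ, mul(Z, SZ)), Z), mul(add(add(SZ, mul(Z, SSZ)), add(Z, Z)), add(mul(SSZ, SZ), Z))))
  step 11: S(add(add(S(add(Z, mul(Z, SZ))), Z), mul(add(add(SZ, mul(Z, SSZ)), add(Z, Z)), add(mul(SSZ, SZ), Z))))
  step 12: S(add(S(add(add(Z, mul(Z, SZ)), Z)), mul(add(add(SZ, mul(Z, SSZ)), add(Z, Z)), add(mul(SSZ, SZ), Z))))
  step 13: S(S(add(add(add(Z, mul(Z, SZ)), Z), mul(add(add(SZ, mul(Z, SSZ)), add(Z, Z)), add(mul(SSZ, SZ), Z)))))
  step 14: S(S(add(add(mul(Z, SZ), Z), mul(add(add(SZ, mul(Z, SSZ)), add(Z, Z)), add(mul(SSZ, SZ), Z)))))
  step 15: S(S(add(add(Z, Z), mul(add(add(SZ, mul(Z, SSZ)), add(Z, Z)), add(mul(SSZ, SZ), Z)))))
  step 16: S(S(add(Z, mul(add(add(SZ, mul(Z, SSZ)), add(Z, Z)), add(mul(SSZ, SZ), Z)))))
  step 17: S(S(mul(add(add(SZ, mul(Z, SSZ)), add(Z, Z)), add(mul(SSZ, SZ), Z))))
  step 18: S(S(mul(add(S(add(Z, mul(Z, SSZ))), add(Z, Z)), add(mul(SSZ, SZ), Z))))
  step 19: S(S(mul(S(add(add(Z, mul(Z, SSZ)), add(Z, Z))), add(mul(SSZ, SZ), Z))))
  step 20: S(S(add(add(mul(SSZ, SZ), Z), mul(add(add(Z, mul(Z, SSZ)), add(Z, Z)), add(mul(SSZ, SZ), Z)))))
  step 21: S(S(add(add(add(SZ, mul(SZ, SZ)), Z), mul(add(add(Z, mul(Z, SSZ)), add(Z, Z)), add(mul(SSZ, SZ), Z)))))
  step 22: S(S(add(add(S(add(Z, mul(SZ, SZ))), Z), mul(add(add(Z, mul(Z, SSZ)), add(Z, Z)), add(mul(SSZ, SZ), Z)))))
  step 23: S(S(add(S(add(add(Z, mul(SZ, SZ)), Z)), mul(add(add(Z, mul(Z, SSZ)), add(Z, Z)), add(mul(SSZ, SZ), Z)))))
  step 24: S(S(S(add(add(add(Z, mul(SZ, SZ)), Z), mul(add(add(Z, mul(Z, SSZ)), add(Z, Z)), add(mul(SSZ, SZ), Z))))))
  step 25: S(S(S(add(add(mul(SZ, SZ), Z), mul(add(add(Z, mul(Z, SSZ)), add(Z, Z)), add(mul(SSZ, SZ), Z))))))
  step 26: S(S(S(add(add(add(SZ, mul(Z, SZ)), Z), mul(add(add(Z, mul(Z, SSZ)), add(Z, Z)), add(mul(SSZ, SZ), Z))))))
  step 27: S(S(S(add(add(S(add(Z, mul(Z, SZ))), Z), mul(add(add(Z, mul(Z, SSZ)), add(Z, Z)), add(mul(SSZ, SZ), Z))))))
  step 28: S(S(S(add(S(add(add(Z, mul(Z, SZ)), Z)), mul(add(add(Z, mul(Z, SSZ)), add(Z, Z)), add(mul(SSZ, SZ), Z))))))
  step 29: S(S(S(S(add(add(add(Z, mul(Z, SZ)), Z), mul(add(add(Z, mul(Z, SSZ)), add(Z, Z)), add(mul(SSZ, SZ), Z)))))))
  step 30: S(S(S(S(add(add(mul(Z, SZ), Z), mul(add(add(Z, mul(Z, SSZ)), add(Z, Z)), add(mul(SSZ, SZ), Z)))))))
  step 31: S(S(S(S(add(add(Z, Z), mul(add(add(Z, mul(Z, SSZ)), add(Z, Z)), add(mul(SSZ, SZ), Z)))))))
  step 32: S(S(S(S(add(Z, mul(add(add(Z, mul(Z, SSZ)), add(Z, Z)), add(mul(SSZ, SZ), Z)))))))
  step 33: S(S(S(S(mul(add(add(Z, mul(Z, SSZ)), add(Z, Z)), add(mul(SSZ, SZ), Z))))))
  step 34: S(S(S(S(mul(add(mul(Z, SSZ), add(Z, Z)), add(mul(SSZ, SZ), Z))))))
  step 35: S(S(S(S(mul(add(Z, add(Z, Z)), add(mul(SSZ, SZ), Z))))))
  step 36: S(S(S(S(mul(add(Z, Z), add(mul(SSZ, SZ), Z))))))
  step 37: S(S(S(S(mul(Z, add(mul(SSZ, SZ), Z))))))
  step 38: S^4(Z)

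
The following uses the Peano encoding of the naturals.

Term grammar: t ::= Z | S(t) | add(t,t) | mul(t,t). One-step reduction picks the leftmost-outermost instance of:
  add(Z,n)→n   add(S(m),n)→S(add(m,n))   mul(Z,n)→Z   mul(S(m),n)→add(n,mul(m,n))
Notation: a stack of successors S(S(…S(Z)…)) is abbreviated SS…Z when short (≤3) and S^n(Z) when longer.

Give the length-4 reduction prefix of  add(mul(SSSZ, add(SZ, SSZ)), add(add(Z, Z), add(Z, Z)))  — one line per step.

  start: add(mul(SSSZ, add(SZ, SSZ)), add(add(Z, Z), add(Z, Z)))
  step 1: add(add(add(SZ, SSZ), mul(SSZ, add(SZ, SSZ))), add(add(Z, Z), add(Z, Z)))
  step 2: add(add(S(add(Z, SSZ)), mul(SSZ, add(SZ, SSZ))), add(add(Z, Z), add(Z, Z)))
  step 3: add(S(add(add(Z, SSZ), mul(SSZ, add(SZ, SSZ)))), add(add(Z, Z), add(Z, Z)))
  step 4: S(add(add(add(Z, SSZ), mul(SSZ, add(SZ, SSZ))), add(add(Z, Z), add(Z, Z))))

Answer: after 4 steps: S(add(add(add(Z, SSZ), mul(SSZ, add(SZ, SSZ))), add(add(Z, Z), add(Z, Z))))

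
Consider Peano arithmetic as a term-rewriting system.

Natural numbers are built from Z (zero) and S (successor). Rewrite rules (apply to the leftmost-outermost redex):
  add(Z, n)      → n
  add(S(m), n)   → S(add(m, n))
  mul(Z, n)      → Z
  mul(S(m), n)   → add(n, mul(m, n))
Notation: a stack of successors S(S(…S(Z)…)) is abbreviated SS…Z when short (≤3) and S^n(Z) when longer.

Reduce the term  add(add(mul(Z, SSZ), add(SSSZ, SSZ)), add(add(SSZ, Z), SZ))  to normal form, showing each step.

  start: add(add(mul(Z, SSZ), add(SSSZ, SSZ)), add(add(SSZ, Z), SZ))
  →1  add(add(Z, add(SSSZ, SSZ)), add(add(SSZ, Z), SZ))
  →2  add(add(SSSZ, SSZ), add(add(SSZ, Z), SZ))
  →3  add(S(add(SSZ, SSZ)), add(add(SSZ, Z), SZ))
  →4  S(add(add(SSZ, SSZ), add(add(SSZ, Z), SZ)))
  →5  S(add(S(add(SZ, SSZ)), add(add(SSZ, Z), SZ)))
  →6  S(S(add(add(SZ, SSZ), add(add(SSZ, Z), SZ))))
  →7  S(S(add(S(add(Z, SSZ)), add(add(SSZ, Z), SZ))))
  →8  S(S(S(add(add(Z, SSZ), add(add(SSZ, Z), SZ)))))
  →9  S(S(S(add(SSZ, add(add(SSZ, Z), SZ)))))
  →10  S(S(S(S(add(SZ, add(add(SSZ, Z), SZ))))))
  →11  S(S(S(S(S(add(Z, add(add(SSZ, Z), SZ)))))))
  →12  S(S(S(S(S(add(add(SSZ, Z), SZ))))))
  →13  S(S(S(S(S(add(S(add(SZ, Z)), SZ))))))
  →14  S(S(S(S(S(S(add(add(SZ, Z), SZ)))))))
  →15  S(S(S(S(S(S(add(S(add(Z, Z)), SZ)))))))
  →16  S(S(S(S(S(S(S(add(add(Z, Z), SZ))))))))
  →17  S(S(S(S(S(S(S(add(Z, SZ))))))))
  →18  S^8(Z)

Answer: normal form = S^8(Z)  (in 18 steps)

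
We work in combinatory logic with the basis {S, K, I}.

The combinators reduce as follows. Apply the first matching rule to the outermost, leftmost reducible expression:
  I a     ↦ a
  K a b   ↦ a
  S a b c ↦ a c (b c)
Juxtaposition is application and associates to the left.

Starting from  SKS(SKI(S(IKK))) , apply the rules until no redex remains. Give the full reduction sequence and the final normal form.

Answer: normal form = S(KK)  (in 5 steps)

Working:
  start: SKS(SKI(S(IKK)))
  step 1: K(SKI(S(IKK)))(S(SKI(S(IKK))))
  step 2: SKI(S(IKK))
  step 3: K(S(IKK))(I(S(IKK)))
  step 4: S(IKK)
  step 5: S(KK)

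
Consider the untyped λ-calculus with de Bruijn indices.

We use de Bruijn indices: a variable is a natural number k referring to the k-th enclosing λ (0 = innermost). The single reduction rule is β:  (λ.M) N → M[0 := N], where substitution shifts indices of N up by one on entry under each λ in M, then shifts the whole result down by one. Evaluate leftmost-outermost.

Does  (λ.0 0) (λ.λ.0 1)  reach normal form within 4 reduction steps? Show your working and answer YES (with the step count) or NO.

  start: (λ.0 0) (λ.λ.0 1)
  →1  (λ.λ.0 1) (λ.λ.0 1)
  →2  λ.0 (λ.λ.0 1)

Answer: YES — reaches normal form λ.0 (λ.λ.0 1) in 2 ≤ 4 steps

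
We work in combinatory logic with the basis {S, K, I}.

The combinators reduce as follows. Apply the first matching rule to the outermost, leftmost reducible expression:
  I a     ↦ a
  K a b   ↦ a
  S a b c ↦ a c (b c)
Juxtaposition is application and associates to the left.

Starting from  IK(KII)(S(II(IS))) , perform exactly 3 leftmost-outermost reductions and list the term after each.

  start: IK(KII)(S(II(IS)))
  →1  K(KII)(S(II(IS)))
  →2  KII
  →3  I

Answer: after 3 steps: I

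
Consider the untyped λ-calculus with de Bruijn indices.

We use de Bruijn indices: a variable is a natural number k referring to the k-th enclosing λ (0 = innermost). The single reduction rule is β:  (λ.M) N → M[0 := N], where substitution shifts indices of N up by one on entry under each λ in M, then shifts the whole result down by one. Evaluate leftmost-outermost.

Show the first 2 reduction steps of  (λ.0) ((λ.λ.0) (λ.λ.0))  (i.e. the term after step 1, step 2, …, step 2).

Answer: after 2 steps: λ.0

Working:
  start: (λ.0) ((λ.λ.0) (λ.λ.0))
  step 1: (λ.λ.0) (λ.λ.0)
  step 2: λ.0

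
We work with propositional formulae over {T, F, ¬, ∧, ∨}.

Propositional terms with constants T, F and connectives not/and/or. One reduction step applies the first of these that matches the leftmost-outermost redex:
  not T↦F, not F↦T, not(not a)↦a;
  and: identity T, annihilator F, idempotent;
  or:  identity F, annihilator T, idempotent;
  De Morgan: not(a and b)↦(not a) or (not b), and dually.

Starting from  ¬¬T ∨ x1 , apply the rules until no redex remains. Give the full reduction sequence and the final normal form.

  start: ¬¬T ∨ x1
  step 1: T ∨ x1
  step 2: T

Answer: normal form = T  (in 2 steps)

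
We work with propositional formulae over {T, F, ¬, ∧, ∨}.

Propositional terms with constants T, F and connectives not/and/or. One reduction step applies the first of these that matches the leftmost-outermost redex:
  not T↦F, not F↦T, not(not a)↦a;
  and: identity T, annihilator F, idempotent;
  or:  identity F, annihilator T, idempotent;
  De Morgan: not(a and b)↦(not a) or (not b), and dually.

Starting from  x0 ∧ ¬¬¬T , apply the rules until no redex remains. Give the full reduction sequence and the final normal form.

Answer: normal form = F  (in 3 steps)

Reduction:
  start: x0 ∧ ¬¬¬T
  step 1: x0 ∧ ¬T
  step 2: x0 ∧ F
  step 3: F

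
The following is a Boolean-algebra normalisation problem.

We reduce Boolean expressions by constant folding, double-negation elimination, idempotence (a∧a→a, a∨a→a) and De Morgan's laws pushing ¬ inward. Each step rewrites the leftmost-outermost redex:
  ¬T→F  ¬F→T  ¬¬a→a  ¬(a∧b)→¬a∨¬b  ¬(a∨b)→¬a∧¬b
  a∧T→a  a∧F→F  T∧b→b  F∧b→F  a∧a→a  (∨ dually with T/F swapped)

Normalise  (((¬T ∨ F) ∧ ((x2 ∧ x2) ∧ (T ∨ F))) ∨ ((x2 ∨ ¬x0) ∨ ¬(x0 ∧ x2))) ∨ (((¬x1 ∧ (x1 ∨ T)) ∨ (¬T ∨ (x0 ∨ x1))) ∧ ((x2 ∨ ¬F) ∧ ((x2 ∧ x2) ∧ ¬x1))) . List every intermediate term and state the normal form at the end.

Answer: normal form = ((x2 ∨ ¬x0) ∨ (¬x0 ∨ ¬x2)) ∨ ((¬x1 ∨ (x0 ∨ x1)) ∧ (x2 ∧ ¬x1))  (in 13 steps)

Derivation:
  start: (((¬T ∨ F) ∧ ((x2 ∧ x2) ∧ (T ∨ F))) ∨ ((x2 ∨ ¬x0) ∨ ¬(x0 ∧ x2))) ∨ (((¬x1 ∧ (x1 ∨ T)) ∨ (¬T ∨ (x0 ∨ x1))) ∧ ((x2 ∨ ¬F) ∧ ((x2 ∧ x2) ∧ ¬x1)))
  step 1: ((¬T ∧ ((x2 ∧ x2) ∧ (T ∨ F))) ∨ ((x2 ∨ ¬x0) ∨ ¬(x0 ∧ x2))) ∨ (((¬x1 ∧ (x1 ∨ T)) ∨ (¬T ∨ (x0 ∨ x1))) ∧ ((x2 ∨ ¬F) ∧ ((x2 ∧ x2) ∧ ¬x1)))
  step 2: ((F ∧ ((x2 ∧ x2) ∧ (T ∨ F))) ∨ ((x2 ∨ ¬x0) ∨ ¬(x0 ∧ x2))) ∨ (((¬x1 ∧ (x1 ∨ T)) ∨ (¬T ∨ (x0 ∨ x1))) ∧ ((x2 ∨ ¬F) ∧ ((x2 ∧ x2) ∧ ¬x1)))
  step 3: (F ∨ ((x2 ∨ ¬x0) ∨ ¬(x0 ∧ x2))) ∨ (((¬x1 ∧ (x1 ∨ T)) ∨ (¬T ∨ (x0 ∨ x1))) ∧ ((x2 ∨ ¬F) ∧ ((x2 ∧ x2) ∧ ¬x1)))
  step 4: ((x2 ∨ ¬x0) ∨ ¬(x0 ∧ x2)) ∨ (((¬x1 ∧ (x1 ∨ T)) ∨ (¬T ∨ (x0 ∨ x1))) ∧ ((x2 ∨ ¬F) ∧ ((x2 ∧ x2) ∧ ¬x1)))
  step 5: ((x2 ∨ ¬x0) ∨ (¬x0 ∨ ¬x2)) ∨ (((¬x1 ∧ (x1 ∨ T)) ∨ (¬T ∨ (x0 ∨ x1))) ∧ ((x2 ∨ ¬F) ∧ ((x2 ∧ x2) ∧ ¬x1)))
  step 6: ((x2 ∨ ¬x0) ∨ (¬x0 ∨ ¬x2)) ∨ (((¬x1 ∧ T) ∨ (¬T ∨ (x0 ∨ x1))) ∧ ((x2 ∨ ¬F) ∧ ((x2 ∧ x2) ∧ ¬x1)))
  step 7: ((x2 ∨ ¬x0) ∨ (¬x0 ∨ ¬x2)) ∨ ((¬x1 ∨ (¬T ∨ (x0 ∨ x1))) ∧ ((x2 ∨ ¬F) ∧ ((x2 ∧ x2) ∧ ¬x1)))
  step 8: ((x2 ∨ ¬x0) ∨ (¬x0 ∨ ¬x2)) ∨ ((¬x1 ∨ (F ∨ (x0 ∨ x1))) ∧ ((x2 ∨ ¬F) ∧ ((x2 ∧ x2) ∧ ¬x1)))
  step 9: ((x2 ∨ ¬x0) ∨ (¬x0 ∨ ¬x2)) ∨ ((¬x1 ∨ (x0 ∨ x1)) ∧ ((x2 ∨ ¬F) ∧ ((x2 ∧ x2) ∧ ¬x1)))
  step 10: ((x2 ∨ ¬x0) ∨ (¬x0 ∨ ¬x2)) ∨ ((¬x1 ∨ (x0 ∨ x1)) ∧ ((x2 ∨ T) ∧ ((x2 ∧ x2) ∧ ¬x1)))
  step 11: ((x2 ∨ ¬x0) ∨ (¬x0 ∨ ¬x2)) ∨ ((¬x1 ∨ (x0 ∨ x1)) ∧ (T ∧ ((x2 ∧ x2) ∧ ¬x1)))
  step 12: ((x2 ∨ ¬x0) ∨ (¬x0 ∨ ¬x2)) ∨ ((¬x1 ∨ (x0 ∨ x1)) ∧ ((x2 ∧ x2) ∧ ¬x1))
  step 13: ((x2 ∨ ¬x0) ∨ (¬x0 ∨ ¬x2)) ∨ ((¬x1 ∨ (x0 ∨ x1)) ∧ (x2 ∧ ¬x1))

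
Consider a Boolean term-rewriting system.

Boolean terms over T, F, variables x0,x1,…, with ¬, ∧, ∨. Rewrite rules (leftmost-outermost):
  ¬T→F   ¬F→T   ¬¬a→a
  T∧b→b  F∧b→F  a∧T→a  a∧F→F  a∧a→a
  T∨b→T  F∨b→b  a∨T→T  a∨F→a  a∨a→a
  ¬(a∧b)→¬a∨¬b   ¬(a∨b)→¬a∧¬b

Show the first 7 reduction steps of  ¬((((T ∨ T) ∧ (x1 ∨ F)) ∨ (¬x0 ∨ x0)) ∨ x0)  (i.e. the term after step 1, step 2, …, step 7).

Answer: after 7 steps: (¬(x1 ∨ F) ∧ ¬(¬x0 ∨ x0)) ∧ ¬x0

Derivation:
  start: ¬((((T ∨ T) ∧ (x1 ∨ F)) ∨ (¬x0 ∨ x0)) ∨ x0)
  →1  ¬(((T ∨ T) ∧ (x1 ∨ F)) ∨ (¬x0 ∨ x0)) ∧ ¬x0
  →2  (¬((T ∨ T) ∧ (x1 ∨ F)) ∧ ¬(¬x0 ∨ x0)) ∧ ¬x0
  →3  ((¬(T ∨ T) ∨ ¬(x1 ∨ F)) ∧ ¬(¬x0 ∨ x0)) ∧ ¬x0
  →4  (((¬T ∧ ¬T) ∨ ¬(x1 ∨ F)) ∧ ¬(¬x0 ∨ x0)) ∧ ¬x0
  →5  ((¬T ∨ ¬(x1 ∨ F)) ∧ ¬(¬x0 ∨ x0)) ∧ ¬x0
  →6  ((F ∨ ¬(x1 ∨ F)) ∧ ¬(¬x0 ∨ x0)) ∧ ¬x0
  →7  (¬(x1 ∨ F) ∧ ¬(¬x0 ∨ x0)) ∧ ¬x0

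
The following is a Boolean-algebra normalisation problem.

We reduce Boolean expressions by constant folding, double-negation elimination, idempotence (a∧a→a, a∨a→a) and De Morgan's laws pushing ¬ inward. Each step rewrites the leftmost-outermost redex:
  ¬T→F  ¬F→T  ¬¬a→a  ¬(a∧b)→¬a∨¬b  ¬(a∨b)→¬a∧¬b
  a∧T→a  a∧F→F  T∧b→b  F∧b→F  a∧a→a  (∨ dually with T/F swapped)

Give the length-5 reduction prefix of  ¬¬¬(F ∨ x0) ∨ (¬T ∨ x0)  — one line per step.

  start: ¬¬¬(F ∨ x0) ∨ (¬T ∨ x0)
  [1] ¬(F ∨ x0) ∨ (¬T ∨ x0)
  [2] (¬F ∧ ¬x0) ∨ (¬T ∨ x0)
  [3] (T ∧ ¬x0) ∨ (¬T ∨ x0)
  [4] ¬x0 ∨ (¬T ∨ x0)
  [5] ¬x0 ∨ (F ∨ x0)

Answer: after 5 steps: ¬x0 ∨ (F ∨ x0)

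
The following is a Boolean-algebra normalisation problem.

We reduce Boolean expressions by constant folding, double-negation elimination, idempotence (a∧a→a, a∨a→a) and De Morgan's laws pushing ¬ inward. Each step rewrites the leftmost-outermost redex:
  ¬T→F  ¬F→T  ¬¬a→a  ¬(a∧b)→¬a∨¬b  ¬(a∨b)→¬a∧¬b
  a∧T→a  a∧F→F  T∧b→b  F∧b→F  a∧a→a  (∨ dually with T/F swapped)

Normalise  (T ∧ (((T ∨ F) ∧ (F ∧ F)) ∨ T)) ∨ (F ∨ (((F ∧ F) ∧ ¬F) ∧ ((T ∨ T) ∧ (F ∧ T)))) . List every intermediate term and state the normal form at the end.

Answer: normal form = T  (in 3 steps)

Working:
  start: (T ∧ (((T ∨ F) ∧ (F ∧ F)) ∨ T)) ∨ (F ∨ (((F ∧ F) ∧ ¬F) ∧ ((T ∨ T) ∧ (F ∧ T))))
  [1] (((T ∨ F) ∧ (F ∧ F)) ∨ T) ∨ (F ∨ (((F ∧ F) ∧ ¬F) ∧ ((T ∨ T) ∧ (F ∧ T))))
  [2] T ∨ (F ∨ (((F ∧ F) ∧ ¬F) ∧ ((T ∨ T) ∧ (F ∧ T))))
  [3] T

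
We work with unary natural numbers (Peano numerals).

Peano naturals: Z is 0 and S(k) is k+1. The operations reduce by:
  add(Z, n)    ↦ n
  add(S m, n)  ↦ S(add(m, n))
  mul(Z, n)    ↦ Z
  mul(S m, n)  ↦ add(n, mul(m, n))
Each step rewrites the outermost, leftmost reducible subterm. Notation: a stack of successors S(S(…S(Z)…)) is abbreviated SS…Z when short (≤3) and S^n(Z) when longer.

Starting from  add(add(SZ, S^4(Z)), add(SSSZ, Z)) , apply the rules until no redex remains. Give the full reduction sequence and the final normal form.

Answer: normal form = S^8(Z)  (in 12 steps)

Reduction:
  start: add(add(SZ, S^4(Z)), add(SSSZ, Z))
  [1] add(S(add(Z, S^4(Z))), add(SSSZ, Z))
  [2] S(add(add(Z, S^4(Z)), add(SSSZ, Z)))
  [3] S(add(S^4(Z), add(SSSZ, Z)))
  [4] S(S(add(SSSZ, add(SSSZ, Z))))
  [5] S(S(S(add(SSZ, add(SSSZ, Z)))))
  [6] S(S(S(S(add(SZ, add(SSSZ, Z))))))
  [7] S(S(S(S(S(add(Z, add(SSSZ, Z)))))))
  [8] S(S(S(S(S(add(SSSZ, Z))))))
  [9] S(S(S(S(S(S(add(SSZ, Z)))))))
  [10] S(S(S(S(S(S(S(add(SZ, Z))))))))
  [11] S(S(S(S(S(S(S(S(add(Z, Z)))))))))
  [12] S^8(Z)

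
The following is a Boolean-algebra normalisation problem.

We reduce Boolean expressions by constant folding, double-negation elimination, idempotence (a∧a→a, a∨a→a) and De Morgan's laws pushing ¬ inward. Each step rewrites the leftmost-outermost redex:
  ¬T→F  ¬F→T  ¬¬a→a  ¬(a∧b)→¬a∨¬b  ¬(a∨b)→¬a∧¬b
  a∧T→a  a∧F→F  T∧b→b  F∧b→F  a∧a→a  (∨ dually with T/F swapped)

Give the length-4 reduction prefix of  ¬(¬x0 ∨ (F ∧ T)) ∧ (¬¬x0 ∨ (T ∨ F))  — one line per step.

  start: ¬(¬x0 ∨ (F ∧ T)) ∧ (¬¬x0 ∨ (T ∨ F))
  step 1: (¬¬x0 ∧ ¬(F ∧ T)) ∧ (¬¬x0 ∨ (T ∨ F))
  step 2: (x0 ∧ ¬(F ∧ T)) ∧ (¬¬x0 ∨ (T ∨ F))
  step 3: (x0 ∧ (¬F ∨ ¬T)) ∧ (¬¬x0 ∨ (T ∨ F))
  step 4: (x0 ∧ (T ∨ ¬T)) ∧ (¬¬x0 ∨ (T ∨ F))

Answer: after 4 steps: (x0 ∧ (T ∨ ¬T)) ∧ (¬¬x0 ∨ (T ∨ F))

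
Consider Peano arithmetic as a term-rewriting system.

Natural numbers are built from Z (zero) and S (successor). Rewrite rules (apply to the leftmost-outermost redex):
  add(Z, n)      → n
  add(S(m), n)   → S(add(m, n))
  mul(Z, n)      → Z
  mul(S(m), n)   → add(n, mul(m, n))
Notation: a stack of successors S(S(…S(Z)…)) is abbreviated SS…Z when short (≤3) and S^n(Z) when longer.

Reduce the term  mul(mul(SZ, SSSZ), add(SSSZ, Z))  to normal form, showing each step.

Answer: normal form = S^9(Z)  (in 34 steps)

Working:
  start: mul(mul(SZ, SSSZ), add(SSSZ, Z))
  →1  mul(add(SSSZ, mul(Z, SSSZ)), add(SSSZ, Z))
  →2  mul(S(add(SSZ, mul(Z, SSSZ))), add(SSSZ, Z))
  →3  add(add(SSSZ, Z), mul(add(SSZ, mul(Z, SSSZ)), add(SSSZ, Z)))
  →4  add(S(add(SSZ, Z)), mul(add(SSZ, mul(Z, SSSZ)), add(SSSZ, Z)))
  →5  S(add(add(SSZ, Z), mul(add(SSZ, mul(Z, SSSZ)), add(SSSZ, Z))))
  →6  S(add(S(add(SZ, Z)), mul(add(SSZ, mul(Z, SSSZ)), add(SSSZ, Z))))
  →7  S(S(add(add(SZ, Z), mul(add(SSZ, mul(Z, SSSZ)), add(SSSZ, Z)))))
  →8  S(S(add(S(add(Z, Z)), mul(add(SSZ, mul(Z, SSSZ)), add(SSSZ, Z)))))
  →9  S(S(S(add(add(Z, Z), mul(add(SSZ, mul(Z, SSSZ)), add(SSSZ, Z))))))
  →10  S(S(S(add(Z, mul(add(SSZ, mul(Z, SSSZ)), add(SSSZ, Z))))))
  →11  S(S(S(mul(add(SSZ, mul(Z, SSSZ)), add(SSSZ, Z)))))
  →12  S(S(S(mul(S(add(SZ, mul(Z, SSSZ))), add(SSSZ, Z)))))
  →13  S(S(S(add(add(SSSZ, Z), mul(add(SZ, mul(Z, SSSZ)), add(SSSZ, Z))))))
  →14  S(S(S(add(S(add(SSZ, Z)), mul(add(SZ, mul(Z, SSSZ)), add(SSSZ, Z))))))
  →15  S(S(S(S(add(add(SSZ, Z), mul(add(SZ, mul(Z, SSSZ)), add(SSSZ, Z)))))))
  →16  S(S(S(S(add(S(add(SZ, Z)), mul(add(SZ, mul(Z, SSSZ)), add(SSSZ, Z)))))))
  →17  S(S(S(S(S(add(add(SZ, Z), mul(add(SZ, mul(Z, SSSZ)), add(SSSZ, Z))))))))
  →18  S(S(S(S(S(add(S(add(Z, Z)), mul(add(SZ, mul(Z, SSSZ)), add(SSSZ, Z))))))))
  →19  S(S(S(S(S(S(add(add(Z, Z), mul(add(SZ, mul(Z, SSSZ)), add(SSSZ, Z)))))))))
  →20  S(S(S(S(S(S(add(Z, mul(add(SZ, mul(Z, SSSZ)), add(SSSZ, Z)))))))))
  →21  S(S(S(S(S(S(mul(add(SZ, mul(Z, SSSZ)), add(SSSZ, Z))))))))
  →22  S(S(S(S(S(S(mul(S(add(Z, mul(Z, SSSZ))), add(SSSZ, Z))))))))
  →23  S(S(S(S(S(S(add(add(SSSZ, Z), mul(add(Z, mul(Z, SSSZ)), add(SSSZ, Z)))))))))
  →24  S(S(S(S(S(S(add(S(add(SSZ, Z)), mul(add(Z, mul(Z, SSSZ)), add(SSSZ, Z)))))))))
  →25  S(S(S(S(S(S(S(add(add(SSZ, Z), mul(add(Z, mul(Z, SSSZ)), add(SSSZ, Z))))))))))
  →26  S(S(S(S(S(S(S(add(S(add(SZ, Z)), mul(add(Z, mul(Z, SSSZ)), add(SSSZ, Z))))))))))
  →27  S(S(S(S(S(S(S(S(add(add(SZ, Z), mul(add(Z, mul(Z, SSSZ)), add(SSSZ, Z)))))))))))
  →28  S(S(S(S(S(S(S(S(add(S(add(Z, Z)), mul(add(Z, mul(Z, SSSZ)), add(SSSZ, Z)))))))))))
  →29  S(S(S(S(S(S(S(S(S(add(add(Z, Z), mul(add(Z, mul(Z, SSSZ)), add(SSSZ, Z))))))))))))
  →30  S(S(S(S(S(S(S(S(S(add(Z, mul(add(Z, mul(Z, SSSZ)), add(SSSZ, Z))))))))))))
  →31  S(S(S(S(S(S(S(S(S(mul(add(Z, mul(Z, SSSZ)), add(SSSZ, Z)))))))))))
  →32  S(S(S(S(S(S(S(S(S(mul(mul(Z, SSSZ), add(SSSZ, Z)))))))))))
  →33  S(S(S(S(S(S(S(S(S(mul(Z, add(SSSZ, Z)))))))))))
  →34  S^9(Z)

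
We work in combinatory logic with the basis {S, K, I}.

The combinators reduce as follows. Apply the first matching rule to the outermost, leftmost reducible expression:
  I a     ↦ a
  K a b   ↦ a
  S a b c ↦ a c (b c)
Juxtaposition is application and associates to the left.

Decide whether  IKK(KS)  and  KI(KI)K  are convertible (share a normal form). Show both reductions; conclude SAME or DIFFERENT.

Answer: SAME — A ⇓ K, B ⇓ K

Working:
Term A:
  start: IKK(KS)
  step 1: KK(KS)
  step 2: K

Term B:
  start: KI(KI)K
  step 1: IK
  step 2: K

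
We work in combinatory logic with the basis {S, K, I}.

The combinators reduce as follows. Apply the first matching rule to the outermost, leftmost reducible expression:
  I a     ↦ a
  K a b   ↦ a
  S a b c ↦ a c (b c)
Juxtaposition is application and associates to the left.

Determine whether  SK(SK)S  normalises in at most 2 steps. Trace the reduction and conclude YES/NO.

  start: SK(SK)S
  [1] KS(SKS)
  [2] S

Answer: YES — reaches normal form S in 2 ≤ 2 steps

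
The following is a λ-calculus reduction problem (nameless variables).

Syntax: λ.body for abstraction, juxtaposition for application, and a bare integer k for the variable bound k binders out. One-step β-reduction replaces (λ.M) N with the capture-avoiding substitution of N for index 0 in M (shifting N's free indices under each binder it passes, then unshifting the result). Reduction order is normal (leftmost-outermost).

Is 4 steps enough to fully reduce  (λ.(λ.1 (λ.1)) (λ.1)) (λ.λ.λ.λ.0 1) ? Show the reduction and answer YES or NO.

Answer: YES — reaches normal form λ.λ.λ.0 1 in 3 ≤ 4 steps

Derivation:
  start: (λ.(λ.1 (λ.1)) (λ.1)) (λ.λ.λ.λ.0 1)
  [1] (λ.(λ.λ.λ.λ.0 1) (λ.1)) (λ.λ.λ.λ.λ.0 1)
  [2] (λ.λ.λ.λ.0 1) (λ.λ.λ.λ.λ.λ.0 1)
  [3] λ.λ.λ.0 1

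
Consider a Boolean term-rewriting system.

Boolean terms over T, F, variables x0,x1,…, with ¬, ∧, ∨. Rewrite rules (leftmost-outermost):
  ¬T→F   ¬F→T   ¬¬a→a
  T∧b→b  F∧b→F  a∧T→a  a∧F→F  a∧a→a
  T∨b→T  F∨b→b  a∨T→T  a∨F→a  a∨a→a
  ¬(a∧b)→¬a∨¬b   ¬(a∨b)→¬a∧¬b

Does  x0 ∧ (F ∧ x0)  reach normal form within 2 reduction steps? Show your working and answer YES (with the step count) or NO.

  start: x0 ∧ (F ∧ x0)
  step 1: x0 ∧ F
  step 2: F

Answer: YES — reaches normal form F in 2 ≤ 2 steps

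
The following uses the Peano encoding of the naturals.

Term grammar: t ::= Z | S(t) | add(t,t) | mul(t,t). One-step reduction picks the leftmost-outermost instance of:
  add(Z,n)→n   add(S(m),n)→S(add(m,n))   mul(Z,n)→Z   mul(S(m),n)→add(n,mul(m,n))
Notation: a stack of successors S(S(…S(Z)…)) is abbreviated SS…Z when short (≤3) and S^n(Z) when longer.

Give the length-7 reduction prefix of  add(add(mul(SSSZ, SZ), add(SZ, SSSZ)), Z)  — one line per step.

  start: add(add(mul(SSSZ, SZ), add(SZ, SSSZ)), Z)
  →1  add(add(add(SZ, mul(SSZ, SZ)), add(SZ, SSSZ)), Z)
  →2  add(add(S(add(Z, mul(SSZ, SZ))), add(SZ, SSSZ)), Z)
  →3  add(S(add(add(Z, mul(SSZ, SZ)), add(SZ, SSSZ))), Z)
  →4  S(add(add(add(Z, mul(SSZ, SZ)), add(SZ, SSSZ)), Z))
  →5  S(add(add(mul(SSZ, SZ), add(SZ, SSSZ)), Z))
  →6  S(add(add(add(SZ, mul(SZ, SZ)), add(SZ, SSSZ)), Z))
  →7  S(add(add(S(add(Z, mul(SZ, SZ))), add(SZ, SSSZ)), Z))

Answer: after 7 steps: S(add(add(S(add(Z, mul(SZ, SZ))), add(SZ, SSSZ)), Z))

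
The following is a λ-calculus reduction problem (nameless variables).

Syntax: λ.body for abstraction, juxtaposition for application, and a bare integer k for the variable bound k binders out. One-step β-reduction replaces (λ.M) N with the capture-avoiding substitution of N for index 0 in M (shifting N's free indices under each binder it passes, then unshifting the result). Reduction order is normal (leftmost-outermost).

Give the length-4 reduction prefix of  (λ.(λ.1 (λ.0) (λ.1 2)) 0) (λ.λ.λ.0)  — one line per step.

Answer: after 4 steps: λ.0

Working:
  start: (λ.(λ.1 (λ.0) (λ.1 2)) 0) (λ.λ.λ.0)
  →1  (λ.(λ.λ.λ.0) (λ.0) (λ.1 (λ.λ.λ.0))) (λ.λ.λ.0)
  →2  (λ.λ.λ.0) (λ.0) (λ.(λ.λ.λ.0) (λ.λ.λ.0))
  →3  (λ.λ.0) (λ.(λ.λ.λ.0) (λ.λ.λ.0))
  →4  λ.0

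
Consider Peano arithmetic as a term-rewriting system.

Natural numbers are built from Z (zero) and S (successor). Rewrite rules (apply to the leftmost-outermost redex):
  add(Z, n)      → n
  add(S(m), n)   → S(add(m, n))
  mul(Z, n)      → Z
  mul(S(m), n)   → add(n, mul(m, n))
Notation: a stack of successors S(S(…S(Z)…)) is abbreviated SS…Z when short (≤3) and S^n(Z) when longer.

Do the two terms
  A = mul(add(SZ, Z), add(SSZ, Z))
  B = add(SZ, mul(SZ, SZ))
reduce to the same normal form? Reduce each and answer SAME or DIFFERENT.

Answer: SAME — A ⇓ SSZ, B ⇓ SSZ

Reduction:
Term A:
  start: mul(add(SZ, Z), add(SSZ, Z))
  step 1: mul(S(add(Z, Z)), add(SSZ, Z))
  step 2: add(add(SSZ, Z), mul(add(Z, Z), add(SSZ, Z)))
  step 3: add(S(add(SZ, Z)), mul(add(Z, Z), add(SSZ, Z)))
  step 4: S(add(add(SZ, Z), mul(add(Z, Z), add(SSZ, Z))))
  step 5: S(add(S(add(Z, Z)), mul(add(Z, Z), add(SSZ, Z))))
  step 6: S(S(add(add(Z, Z), mul(add(Z, Z), add(SSZ, Z)))))
  step 7: S(S(add(Z, mul(add(Z, Z), add(SSZ, Z)))))
  step 8: S(S(mul(add(Z, Z), add(SSZ, Z))))
  step 9: S(S(mul(Z, add(SSZ, Z))))
  step 10: SSZ

Term B:
  start: add(SZ, mul(SZ, SZ))
  step 1: S(add(Z, mul(SZ, SZ)))
  step 2: S(mul(SZ, SZ))
  step 3: S(add(SZ, mul(Z, SZ)))
  step 4: S(S(add(Z, mul(Z, SZ))))
  step 5: S(S(mul(Z, SZ)))
  step 6: SSZ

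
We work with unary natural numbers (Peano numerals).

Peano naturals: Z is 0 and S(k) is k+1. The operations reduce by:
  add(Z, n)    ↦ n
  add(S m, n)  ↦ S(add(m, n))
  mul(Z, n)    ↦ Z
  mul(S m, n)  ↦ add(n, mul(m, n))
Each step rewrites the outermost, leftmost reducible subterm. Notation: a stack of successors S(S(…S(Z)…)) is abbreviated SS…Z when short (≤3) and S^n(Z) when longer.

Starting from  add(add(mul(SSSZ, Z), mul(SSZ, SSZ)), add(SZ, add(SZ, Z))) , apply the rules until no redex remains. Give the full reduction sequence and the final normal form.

  start: add(add(mul(SSSZ, Z), mul(SSZ, SSZ)), add(SZ, add(SZ, Z)))
  step 1: add(add(add(Z, mul(SSZ, Z)), mul(SSZ, SSZ)), add(SZ, add(SZ, Z)))
  step 2: add(add(mul(SSZ, Z), mul(SSZ, SSZ)), add(SZ, add(SZ, Z)))
  step 3: add(add(add(Z, mul(SZ, Z)), mul(SSZ, SSZ)), add(SZ, add(SZ, Z)))
  step 4: add(add(mul(SZ, Z), mul(SSZ, SSZ)), add(SZ, add(SZ, Z)))
  step 5: add(add(add(Z, mul(Z, Z)), mul(SSZ, SSZ)), add(SZ, add(SZ, Z)))
  step 6: add(add(mul(Z, Z), mul(SSZ, SSZ)), add(SZ, add(SZ, Z)))
  step 7: add(add(Z, mul(SSZ, SSZ)), add(SZ, add(SZ, Z)))
  step 8: add(mul(SSZ, SSZ), add(SZ, add(SZ, Z)))
  step 9: add(add(SSZ, mul(SZ, SSZ)), add(SZ, add(SZ, Z)))
  step 10: add(S(add(SZ, mul(SZ, SSZ))), add(SZ, add(SZ, Z)))
  step 11: S(add(add(SZ, mul(SZ, SSZ)), add(SZ, add(SZ, Z))))
  step 12: S(add(S(add(Z, mul(SZ, SSZ))), add(SZ, add(SZ, Z))))
  step 13: S(S(add(add(Z, mul(SZ, SSZ)), add(SZ, add(SZ, Z)))))
  step 14: S(S(add(mul(SZ, SSZ), add(SZ, add(SZ, Z)))))
  step 15: S(S(add(add(SSZ, mul(Z, SSZ)), add(SZ, add(SZ, Z)))))
  step 16: S(S(add(S(add(SZ, mul(Z, SSZ))), add(SZ, add(SZ, Z)))))
  step 17: S(S(S(add(add(SZ, mul(Z, SSZ)), add(SZ, add(SZ, Z))))))
  step 18: S(S(S(add(S(add(Z, mul(Z, SSZ))), add(SZ, add(SZ, Z))))))
  step 19: S(S(S(S(add(add(Z, mul(Z, SSZ)), add(SZ, add(SZ, Z)))))))
  step 20: S(S(S(S(add(mul(Z, SSZ), add(SZ, add(SZ, Z)))))))
  step 21: S(S(S(S(add(Z, add(SZ, add(SZ, Z)))))))
  step 22: S(S(S(S(add(SZ, add(SZ, Z))))))
  step 23: S(S(S(S(S(add(Z, add(SZ, Z)))))))
  step 24: S(S(S(S(S(add(SZ, Z))))))
  step 25: S(S(S(S(S(S(add(Z, Z)))))))
  step 26: S^6(Z)

Answer: normal form = S^6(Z)  (in 26 steps)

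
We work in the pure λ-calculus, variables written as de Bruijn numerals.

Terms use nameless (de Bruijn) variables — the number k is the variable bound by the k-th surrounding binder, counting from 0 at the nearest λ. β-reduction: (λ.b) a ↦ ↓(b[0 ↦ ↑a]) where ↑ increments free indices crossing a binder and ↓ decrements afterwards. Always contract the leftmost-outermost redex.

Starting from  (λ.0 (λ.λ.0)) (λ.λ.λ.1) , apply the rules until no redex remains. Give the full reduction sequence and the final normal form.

  start: (λ.0 (λ.λ.0)) (λ.λ.λ.1)
  [1] (λ.λ.λ.1) (λ.λ.0)
  [2] λ.λ.1

Answer: normal form = λ.λ.1  (in 2 steps)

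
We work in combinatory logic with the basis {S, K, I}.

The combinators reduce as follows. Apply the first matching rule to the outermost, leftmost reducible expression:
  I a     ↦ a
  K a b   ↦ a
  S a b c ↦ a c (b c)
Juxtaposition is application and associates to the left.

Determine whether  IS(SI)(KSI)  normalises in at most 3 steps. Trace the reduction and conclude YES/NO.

Answer: YES — reaches normal form S(SI)S in 2 ≤ 3 steps

Derivation:
  start: IS(SI)(KSI)
  [1] S(SI)(KSI)
  [2] S(SI)S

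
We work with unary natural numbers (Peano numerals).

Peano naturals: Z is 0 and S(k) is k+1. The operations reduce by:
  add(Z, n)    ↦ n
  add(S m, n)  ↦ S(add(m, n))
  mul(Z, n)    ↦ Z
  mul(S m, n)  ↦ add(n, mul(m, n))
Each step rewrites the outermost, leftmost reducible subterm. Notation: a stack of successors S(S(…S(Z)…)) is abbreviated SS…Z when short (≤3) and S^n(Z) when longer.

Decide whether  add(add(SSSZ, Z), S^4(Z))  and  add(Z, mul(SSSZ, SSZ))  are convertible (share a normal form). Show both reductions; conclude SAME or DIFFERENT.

Answer: DIFFERENT — A ⇓ S^7(Z), B ⇓ S^6(Z)

Reduction:
Term A:
  start: add(add(SSSZ, Z), S^4(Z))
  [1] add(S(add(SSZ, Z)), S^4(Z))
  [2] S(add(add(SSZ, Z), S^4(Z)))
  [3] S(add(S(add(SZ, Z)), S^4(Z)))
  [4] S(S(add(add(SZ, Z), S^4(Z))))
  [5] S(S(add(S(add(Z, Z)), S^4(Z))))
  [6] S(S(S(add(add(Z, Z), S^4(Z)))))
  [7] S(S(S(add(Z, S^4(Z)))))
  [8] S^7(Z)

Term B:
  start: add(Z, mul(SSSZ, SSZ))
  [1] mul(SSSZ, SSZ)
  [2] add(SSZ, mul(SSZ, SSZ))
  [3] S(add(SZ, mul(SSZ, SSZ)))
  [4] S(S(add(Z, mul(SSZ, SSZ))))
  [5] S(S(mul(SSZ, SSZ)))
  [6] S(S(add(SSZ, mul(SZ, SSZ))))
  [7] S(S(S(add(SZ, mul(SZ, SSZ)))))
  [8] S(S(S(S(add(Z, mul(SZ, SSZ))))))
  [9] S(S(S(S(mul(SZ, SSZ)))))
  [10] S(S(S(S(add(SSZ, mul(Z, SSZ))))))
  [11] S(S(S(S(S(add(SZ, mul(Z, SSZ)))))))
  [12] S(S(S(S(S(S(add(Z, mul(Z, SSZ))))))))
  [13] S(S(S(S(S(S(mul(Z, SSZ)))))))
  [14] S^6(Z)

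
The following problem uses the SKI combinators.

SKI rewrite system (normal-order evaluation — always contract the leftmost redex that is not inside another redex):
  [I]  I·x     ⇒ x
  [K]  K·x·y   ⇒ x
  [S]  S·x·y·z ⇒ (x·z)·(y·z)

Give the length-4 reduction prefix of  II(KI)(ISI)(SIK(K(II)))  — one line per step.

  start: II(KI)(ISI)(SIK(K(II)))
  step 1: I(KI)(ISI)(SIK(K(II)))
  step 2: KI(ISI)(SIK(K(II)))
  step 3: I(SIK(K(II)))
  step 4: SIK(K(II))

Answer: after 4 steps: SIK(K(II))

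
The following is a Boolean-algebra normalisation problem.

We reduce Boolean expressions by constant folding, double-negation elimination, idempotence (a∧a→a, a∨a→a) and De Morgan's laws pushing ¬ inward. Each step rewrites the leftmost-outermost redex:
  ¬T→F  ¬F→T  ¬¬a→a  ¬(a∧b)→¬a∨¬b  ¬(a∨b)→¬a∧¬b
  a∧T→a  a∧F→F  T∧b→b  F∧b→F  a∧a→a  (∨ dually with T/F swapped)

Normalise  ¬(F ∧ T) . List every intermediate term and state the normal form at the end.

  start: ¬(F ∧ T)
  →1  ¬F ∨ ¬T
  →2  T ∨ ¬T
  →3  T

Answer: normal form = T  (in 3 steps)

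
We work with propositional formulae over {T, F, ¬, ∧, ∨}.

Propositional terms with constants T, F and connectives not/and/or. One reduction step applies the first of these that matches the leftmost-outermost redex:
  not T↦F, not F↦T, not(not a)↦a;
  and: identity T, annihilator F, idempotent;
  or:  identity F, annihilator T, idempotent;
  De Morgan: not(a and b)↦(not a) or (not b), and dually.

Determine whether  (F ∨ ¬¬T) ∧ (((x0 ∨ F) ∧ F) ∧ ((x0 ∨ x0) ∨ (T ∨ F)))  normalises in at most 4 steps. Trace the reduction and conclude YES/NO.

Answer: NO — after 4 steps the term is F ∧ ((x0 ∨ x0) ∨ (T ∨ F)), not yet normal

Derivation:
  start: (F ∨ ¬¬T) ∧ (((x0 ∨ F) ∧ F) ∧ ((x0 ∨ x0) ∨ (T ∨ F)))
  step 1: ¬¬T ∧ (((x0 ∨ F) ∧ F) ∧ ((x0 ∨ x0) ∨ (T ∨ F)))
  step 2: T ∧ (((x0 ∨ F) ∧ F) ∧ ((x0 ∨ x0) ∨ (T ∨ F)))
  step 3: ((x0 ∨ F) ∧ F) ∧ ((x0 ∨ x0) ∨ (T ∨ F))
  step 4: F ∧ ((x0 ∨ x0) ∨ (T ∨ F))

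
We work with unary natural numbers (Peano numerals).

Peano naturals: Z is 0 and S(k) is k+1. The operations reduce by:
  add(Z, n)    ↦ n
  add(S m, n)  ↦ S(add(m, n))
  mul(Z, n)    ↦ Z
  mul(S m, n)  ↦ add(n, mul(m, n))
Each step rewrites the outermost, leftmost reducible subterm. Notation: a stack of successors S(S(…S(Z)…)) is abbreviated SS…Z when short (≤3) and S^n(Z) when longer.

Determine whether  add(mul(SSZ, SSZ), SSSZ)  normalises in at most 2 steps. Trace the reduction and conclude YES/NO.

Answer: NO — after 2 steps the term is add(S(add(SZ, mul(SZ, SSZ))), SSSZ), not yet normal

Reduction:
  start: add(mul(SSZ, SSZ), SSSZ)
  step 1: add(add(SSZ, mul(SZ, SSZ)), SSSZ)
  step 2: add(S(add(SZ, mul(SZ, SSZ))), SSSZ)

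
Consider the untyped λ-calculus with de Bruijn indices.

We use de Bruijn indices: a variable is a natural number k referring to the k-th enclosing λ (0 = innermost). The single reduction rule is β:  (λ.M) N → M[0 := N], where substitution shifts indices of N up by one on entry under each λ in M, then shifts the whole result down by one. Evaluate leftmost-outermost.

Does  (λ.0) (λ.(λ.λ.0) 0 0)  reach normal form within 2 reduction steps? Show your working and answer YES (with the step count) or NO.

Answer: NO — after 2 steps the term is λ.(λ.0) 0, not yet normal

Reduction:
  start: (λ.0) (λ.(λ.λ.0) 0 0)
  [1] λ.(λ.λ.0) 0 0
  [2] λ.(λ.0) 0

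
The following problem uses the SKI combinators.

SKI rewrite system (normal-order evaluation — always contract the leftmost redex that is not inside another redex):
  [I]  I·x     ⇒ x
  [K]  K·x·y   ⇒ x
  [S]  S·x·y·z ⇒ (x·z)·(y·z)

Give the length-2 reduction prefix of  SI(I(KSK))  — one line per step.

Answer: after 2 steps: SIS

Derivation:
  start: SI(I(KSK))
  →1  SI(KSK)
  →2  SIS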